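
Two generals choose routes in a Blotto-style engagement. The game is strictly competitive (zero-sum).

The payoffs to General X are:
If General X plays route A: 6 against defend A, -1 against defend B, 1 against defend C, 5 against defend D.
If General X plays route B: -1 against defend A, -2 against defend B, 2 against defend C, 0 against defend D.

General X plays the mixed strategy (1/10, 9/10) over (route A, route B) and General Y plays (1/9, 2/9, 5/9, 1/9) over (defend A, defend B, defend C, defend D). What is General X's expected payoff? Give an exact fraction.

Against (1/9, 2/9, 5/9, 1/9), each row's expected payoff is route A: 14/9; route B: 5/9.
Taking the (1/10, 9/10)-weighted average: (1/10)·(14/9) + (9/10)·(5/9) = 59/90.

59/90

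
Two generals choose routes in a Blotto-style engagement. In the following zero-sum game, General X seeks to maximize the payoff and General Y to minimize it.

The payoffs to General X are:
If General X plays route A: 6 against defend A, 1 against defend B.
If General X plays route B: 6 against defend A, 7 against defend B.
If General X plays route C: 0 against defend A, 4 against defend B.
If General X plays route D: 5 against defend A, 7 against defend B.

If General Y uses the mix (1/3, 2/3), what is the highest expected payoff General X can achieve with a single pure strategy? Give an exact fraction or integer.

20/3

route A: (6)·(1/3) + (1)·(2/3) = 8/3.
route B: (6)·(1/3) + (7)·(2/3) = 20/3.
route C: (0)·(1/3) + (4)·(2/3) = 8/3.
route D: (5)·(1/3) + (7)·(2/3) = 19/3.
The best pure response is route B with expected payoff 20/3.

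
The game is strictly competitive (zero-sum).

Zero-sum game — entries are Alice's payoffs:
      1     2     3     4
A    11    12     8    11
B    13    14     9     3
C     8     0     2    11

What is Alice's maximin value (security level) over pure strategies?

The worst-case payoff for each row is A: 8, B: 3, C: 0.
The best of these is 8.

8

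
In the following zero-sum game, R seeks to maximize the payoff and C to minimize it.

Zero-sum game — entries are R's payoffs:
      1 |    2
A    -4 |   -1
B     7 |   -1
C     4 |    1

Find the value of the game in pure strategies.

Row minima: -4, -1, 1 → R's maximin is 1.
Column maxima: 7, 1 → C's minimax is 1.
They coincide at (C, 2), so the value is 1.

1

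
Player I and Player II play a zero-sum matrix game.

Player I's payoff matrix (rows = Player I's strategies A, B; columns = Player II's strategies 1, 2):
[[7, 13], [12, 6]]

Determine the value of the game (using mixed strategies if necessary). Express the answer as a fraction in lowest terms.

Row minima are 7 and 6, so Player I's maximin is 7; column maxima are 12 and 13, so Player II's minimax is 12. These differ, so the equilibrium is in mixed strategies.
Let Player I play A with probability p. Player II is indifferent when 7p + 12(1−p) = 13p + 6(1−p), giving p = 1/2.
Let Player II play 1 with probability q. Player I is indifferent when 7q + 13(1−q) = 12q + 6(1−q), giving q = 7/12.
The value is 7·(7/12) + (13)·(5/12) = 19/2.

19/2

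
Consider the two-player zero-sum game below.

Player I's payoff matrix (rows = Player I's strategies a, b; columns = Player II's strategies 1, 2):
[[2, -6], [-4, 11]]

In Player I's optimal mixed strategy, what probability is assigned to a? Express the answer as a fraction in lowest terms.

15/23

Row minima are -6 and -4, so Player I's maximin is -4; column maxima are 2 and 11, so Player II's minimax is 2. These differ, so the equilibrium is in mixed strategies.
Let Player I play a with probability p. Player II is indifferent when 2p − 4(1−p) = −6p + 11(1−p), giving p = 15/23.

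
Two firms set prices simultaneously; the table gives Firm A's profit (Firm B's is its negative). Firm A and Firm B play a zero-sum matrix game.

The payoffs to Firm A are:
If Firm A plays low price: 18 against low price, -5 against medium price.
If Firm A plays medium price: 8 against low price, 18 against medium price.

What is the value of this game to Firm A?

364/33

Row minima are -5 and 8, so Firm A's maximin is 8; column maxima are 18 and 18, so Firm B's minimax is 18. These differ, so the equilibrium is in mixed strategies.
Let Firm A play low price with probability p. Firm B is indifferent when 18p + 8(1−p) = −5p + 18(1−p), giving p = 10/33.
Let Firm B play low price with probability q. Firm A is indifferent when 18q − 5(1−q) = 8q + 18(1−q), giving q = 23/33.
The value is 18·(23/33) + (-5)·(10/33) = 364/33.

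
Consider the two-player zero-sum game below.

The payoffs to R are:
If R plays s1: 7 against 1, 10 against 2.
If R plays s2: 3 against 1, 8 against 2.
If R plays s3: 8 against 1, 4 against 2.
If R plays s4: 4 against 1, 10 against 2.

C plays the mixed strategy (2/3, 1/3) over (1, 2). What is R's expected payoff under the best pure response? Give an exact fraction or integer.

8

s1: (7)·(2/3) + (10)·(1/3) = 8.
s2: (3)·(2/3) + (8)·(1/3) = 14/3.
s3: (8)·(2/3) + (4)·(1/3) = 20/3.
s4: (4)·(2/3) + (10)·(1/3) = 6.
The best pure response is s1 with expected payoff 8.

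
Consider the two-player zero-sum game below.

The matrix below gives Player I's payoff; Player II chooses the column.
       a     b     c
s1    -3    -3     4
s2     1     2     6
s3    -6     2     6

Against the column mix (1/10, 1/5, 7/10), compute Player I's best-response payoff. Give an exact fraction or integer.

47/10

s1: (-3)·(1/10) + (-3)·(1/5) + (4)·(7/10) = 19/10.
s2: (1)·(1/10) + (2)·(1/5) + (6)·(7/10) = 47/10.
s3: (-6)·(1/10) + (2)·(1/5) + (6)·(7/10) = 4.
The best pure response is s2 with expected payoff 47/10.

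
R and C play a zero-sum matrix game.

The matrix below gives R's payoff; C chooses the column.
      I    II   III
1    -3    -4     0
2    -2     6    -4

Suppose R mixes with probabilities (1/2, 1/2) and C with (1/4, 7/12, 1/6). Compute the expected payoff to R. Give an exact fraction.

Against (1/4, 7/12, 1/6), each row's expected payoff is 1: -37/12; 2: 7/3.
Taking the (1/2, 1/2)-weighted average: (1/2)·(-37/12) + (1/2)·(7/3) = -3/8.

-3/8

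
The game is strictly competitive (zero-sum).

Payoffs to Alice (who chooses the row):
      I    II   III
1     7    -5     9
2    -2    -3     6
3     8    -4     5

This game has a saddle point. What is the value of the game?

-3

Row minima: -5, -3, -4 → Alice's maximin is -3.
Column maxima: 8, -3, 9 → Bob's minimax is -3.
They coincide at (2, II), so the value is -3.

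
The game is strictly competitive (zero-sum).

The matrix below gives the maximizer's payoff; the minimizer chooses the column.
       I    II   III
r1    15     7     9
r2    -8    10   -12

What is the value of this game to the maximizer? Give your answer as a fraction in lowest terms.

Column I is strictly dominated by III for the minimizer (it gives the maximizer more in every row).
The remaining 2×2 game on (r1, r2) × (II, III) has no saddle point. Let the maximizer play r1 with probability p; indifference gives 7p + 10(1−p) = 9p − 12(1−p), so p = 11/12.
Similarly the minimizer's optimal q on II is 7/8, and the value is 7·(7/8) + (9)·(1/8) = 29/4.

29/4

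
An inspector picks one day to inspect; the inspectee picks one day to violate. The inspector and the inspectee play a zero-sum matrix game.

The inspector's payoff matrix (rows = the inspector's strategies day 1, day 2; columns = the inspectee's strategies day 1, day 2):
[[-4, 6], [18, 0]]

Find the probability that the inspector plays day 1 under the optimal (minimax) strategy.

Row minima are -4 and 0, so the inspector's maximin is 0; column maxima are 18 and 6, so the inspectee's minimax is 6. These differ, so the equilibrium is in mixed strategies.
Let the inspector play day 1 with probability p. The inspectee is indifferent when −4p + 18(1−p) = 6p, giving p = 9/14.

9/14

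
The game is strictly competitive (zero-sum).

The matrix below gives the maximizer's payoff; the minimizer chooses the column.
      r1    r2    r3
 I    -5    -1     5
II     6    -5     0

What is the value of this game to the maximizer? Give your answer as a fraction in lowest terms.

-31/15

Column r3 is strictly dominated by r2 for the minimizer (it gives the maximizer more in every row).
The remaining 2×2 game on (I, II) × (r1, r2) has no saddle point. Let the maximizer play I with probability p; indifference gives −5p + 6(1−p) = −p − 5(1−p), so p = 11/15.
Similarly the minimizer's optimal q on r1 is 4/15, and the value is -5·(4/15) + (-1)·(11/15) = -31/15.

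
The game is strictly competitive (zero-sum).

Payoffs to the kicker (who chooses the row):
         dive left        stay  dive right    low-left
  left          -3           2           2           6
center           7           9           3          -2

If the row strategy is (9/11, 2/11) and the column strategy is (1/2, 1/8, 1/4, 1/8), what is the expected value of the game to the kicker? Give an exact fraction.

Against (1/2, 1/8, 1/4, 1/8), each row's expected payoff is left: 0; center: 41/8.
Taking the (9/11, 2/11)-weighted average: (9/11)·(0) + (2/11)·(41/8) = 41/44.

41/44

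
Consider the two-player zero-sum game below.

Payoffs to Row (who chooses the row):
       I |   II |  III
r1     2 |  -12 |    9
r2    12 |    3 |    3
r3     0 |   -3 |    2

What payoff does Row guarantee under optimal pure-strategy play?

Row minima: -12, 3, -3 → Row's maximin is 3.
Column maxima: 12, 3, 9 → Column's minimax is 3.
They coincide at (r2, II), so the value is 3.

3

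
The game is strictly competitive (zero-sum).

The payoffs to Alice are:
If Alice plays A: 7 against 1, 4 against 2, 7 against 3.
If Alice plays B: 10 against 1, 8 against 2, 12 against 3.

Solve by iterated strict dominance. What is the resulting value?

8

Column 3 is strictly dominated by 2 for Bob (4<7, 8<12); eliminate 3.
Column 1 is strictly dominated by 2 for Bob (4<7, 8<10); eliminate 1.
Row A is strictly dominated by row B (8>4); eliminate A.
Only (B, 2) remains, with payoff 8.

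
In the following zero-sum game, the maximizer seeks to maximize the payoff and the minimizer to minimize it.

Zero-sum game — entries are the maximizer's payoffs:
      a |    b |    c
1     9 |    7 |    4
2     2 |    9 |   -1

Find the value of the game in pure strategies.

Row minima: 4, -1 → the maximizer's maximin is 4.
Column maxima: 9, 9, 4 → the minimizer's minimax is 4.
They coincide at (1, c), so the value is 4.

4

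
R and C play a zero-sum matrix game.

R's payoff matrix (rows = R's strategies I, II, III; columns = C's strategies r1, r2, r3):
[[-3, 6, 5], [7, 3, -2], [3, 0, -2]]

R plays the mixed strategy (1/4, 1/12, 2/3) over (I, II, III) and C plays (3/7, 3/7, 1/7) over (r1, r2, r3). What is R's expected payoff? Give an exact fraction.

3/2

Against (3/7, 3/7, 1/7), each row's expected payoff is I: 2; II: 4; III: 1.
Taking the (1/4, 1/12, 2/3)-weighted average: (1/4)·(2) + (1/12)·(4) + (2/3)·(1) = 3/2.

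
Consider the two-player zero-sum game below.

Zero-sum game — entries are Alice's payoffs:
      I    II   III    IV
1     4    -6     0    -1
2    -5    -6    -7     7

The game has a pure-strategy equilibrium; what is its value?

Row minima: -6, -7 → Alice's maximin is -6.
Column maxima: 4, -6, 0, 7 → Bob's minimax is -6.
They coincide at (1, II), so the value is -6.

-6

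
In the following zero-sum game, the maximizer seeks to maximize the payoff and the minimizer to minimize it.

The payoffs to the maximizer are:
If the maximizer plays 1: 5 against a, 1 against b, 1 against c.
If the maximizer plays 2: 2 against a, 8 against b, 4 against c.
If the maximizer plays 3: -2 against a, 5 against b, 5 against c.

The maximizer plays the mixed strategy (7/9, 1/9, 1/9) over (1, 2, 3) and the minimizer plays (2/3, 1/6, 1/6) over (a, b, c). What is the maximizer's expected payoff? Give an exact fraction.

Against (2/3, 1/6, 1/6), each row's expected payoff is 1: 11/3; 2: 10/3; 3: 1/3.
Taking the (7/9, 1/9, 1/9)-weighted average: (7/9)·(11/3) + (1/9)·(10/3) + (1/9)·(1/3) = 88/27.

88/27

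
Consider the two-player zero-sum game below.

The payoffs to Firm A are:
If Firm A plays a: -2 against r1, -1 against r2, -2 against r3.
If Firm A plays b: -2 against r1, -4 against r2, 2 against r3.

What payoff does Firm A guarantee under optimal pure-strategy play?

Row minima: -2, -4 → Firm A's maximin is -2.
Column maxima: -2, -1, 2 → Firm B's minimax is -2.
They coincide at (a, r1), so the value is -2.

-2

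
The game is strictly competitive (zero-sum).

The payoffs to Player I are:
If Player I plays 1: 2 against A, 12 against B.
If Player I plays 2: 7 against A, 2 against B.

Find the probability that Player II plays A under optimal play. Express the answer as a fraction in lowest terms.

2/3

Row minima are 2 and 2, so Player I's maximin is 2; column maxima are 7 and 12, so Player II's minimax is 7. These differ, so the equilibrium is in mixed strategies.
Let Player II play A with probability q. Player I is indifferent when 2q + 12(1−q) = 7q + 2(1−q), giving q = 2/3.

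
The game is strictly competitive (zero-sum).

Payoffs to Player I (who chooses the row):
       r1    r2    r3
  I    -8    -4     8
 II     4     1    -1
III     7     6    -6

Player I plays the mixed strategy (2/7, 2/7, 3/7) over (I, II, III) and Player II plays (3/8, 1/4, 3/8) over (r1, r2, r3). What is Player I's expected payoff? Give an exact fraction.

51/56

Against (3/8, 1/4, 3/8), each row's expected payoff is I: -1; II: 11/8; III: 15/8.
Taking the (2/7, 2/7, 3/7)-weighted average: (2/7)·(-1) + (2/7)·(11/8) + (3/7)·(15/8) = 51/56.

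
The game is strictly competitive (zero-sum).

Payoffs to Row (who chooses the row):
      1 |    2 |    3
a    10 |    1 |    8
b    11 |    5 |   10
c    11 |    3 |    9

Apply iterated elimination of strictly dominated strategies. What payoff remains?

Column 1 is strictly dominated by 2 for Column (1<10, 5<11, 3<11); eliminate 1.
Row a is strictly dominated by row b (5>1, 10>8); eliminate a.
Column 3 is strictly dominated by 2 for Column (5<10, 3<9); eliminate 3.
Row c is strictly dominated by row b (5>3); eliminate c.
Only (b, 2) remains, with payoff 5.

5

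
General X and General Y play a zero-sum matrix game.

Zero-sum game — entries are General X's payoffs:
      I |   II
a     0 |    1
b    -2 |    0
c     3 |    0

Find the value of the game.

Row b is strictly dominated by row a, so General X never plays it.
The remaining 2×2 game on (a, c) × (I, II) has no saddle point. Let General X play a with probability p; indifference gives 3(1−p) = p, so p = 3/4.
Similarly General Y's optimal q on I is 1/4, and the value is 0·(1/4) + (1)·(3/4) = 3/4.

3/4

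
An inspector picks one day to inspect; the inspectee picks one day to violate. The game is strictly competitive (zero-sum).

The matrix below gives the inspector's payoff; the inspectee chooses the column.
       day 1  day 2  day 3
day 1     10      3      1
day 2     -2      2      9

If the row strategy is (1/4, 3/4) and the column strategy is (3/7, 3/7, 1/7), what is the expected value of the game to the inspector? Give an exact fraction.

67/28

Against (3/7, 3/7, 1/7), each row's expected payoff is day 1: 40/7; day 2: 9/7.
Taking the (1/4, 3/4)-weighted average: (1/4)·(40/7) + (3/4)·(9/7) = 67/28.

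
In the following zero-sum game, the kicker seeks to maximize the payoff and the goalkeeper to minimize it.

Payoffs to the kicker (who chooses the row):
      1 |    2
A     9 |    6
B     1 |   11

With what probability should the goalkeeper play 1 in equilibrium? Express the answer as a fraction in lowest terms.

5/13

Row minima are 6 and 1, so the kicker's maximin is 6; column maxima are 9 and 11, so the goalkeeper's minimax is 9. These differ, so the equilibrium is in mixed strategies.
Let the goalkeeper play 1 with probability q. The kicker is indifferent when 9q + 6(1−q) = q + 11(1−q), giving q = 5/13.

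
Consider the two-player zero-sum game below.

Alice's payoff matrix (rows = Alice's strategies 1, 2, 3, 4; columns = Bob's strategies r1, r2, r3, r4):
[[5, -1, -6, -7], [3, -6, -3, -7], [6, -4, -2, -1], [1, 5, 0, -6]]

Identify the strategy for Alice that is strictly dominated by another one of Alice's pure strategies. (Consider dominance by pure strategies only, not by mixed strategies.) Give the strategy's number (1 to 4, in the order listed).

Compare 2 with 3: 6 > 3, -4 > -6, -2 > -3, -1 > -7.
So 3 strictly dominates 2 for Alice; 2 is strictly dominated.

2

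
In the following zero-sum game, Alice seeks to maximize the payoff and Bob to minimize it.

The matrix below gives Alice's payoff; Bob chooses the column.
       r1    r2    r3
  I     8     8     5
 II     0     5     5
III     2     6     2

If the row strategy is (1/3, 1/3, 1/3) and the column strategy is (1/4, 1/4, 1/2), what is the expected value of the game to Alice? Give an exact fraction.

53/12

Against (1/4, 1/4, 1/2), each row's expected payoff is I: 13/2; II: 15/4; III: 3.
Taking the (1/3, 1/3, 1/3)-weighted average: (1/3)·(13/2) + (1/3)·(15/4) + (1/3)·(3) = 53/12.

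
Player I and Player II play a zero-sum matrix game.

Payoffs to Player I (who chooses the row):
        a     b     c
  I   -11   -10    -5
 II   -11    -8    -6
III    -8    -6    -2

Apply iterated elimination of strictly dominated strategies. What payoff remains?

-8

Row I is strictly dominated by row III (-8>-11, -6>-10, -2>-5); eliminate I.
Row II is strictly dominated by row III (-8>-11, -6>-8, -2>-6); eliminate II.
Column b is strictly dominated by a for Player II (-8<-6); eliminate b.
Column c is strictly dominated by a for Player II (-8<-2); eliminate c.
Only (III, a) remains, with payoff -8.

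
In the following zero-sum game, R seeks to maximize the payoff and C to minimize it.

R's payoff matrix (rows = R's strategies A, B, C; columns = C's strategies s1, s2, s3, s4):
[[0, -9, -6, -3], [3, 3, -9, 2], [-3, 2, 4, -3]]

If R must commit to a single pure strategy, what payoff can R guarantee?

-3

The worst-case payoff for each row is A: -9, B: -9, C: -3.
The best of these is -3.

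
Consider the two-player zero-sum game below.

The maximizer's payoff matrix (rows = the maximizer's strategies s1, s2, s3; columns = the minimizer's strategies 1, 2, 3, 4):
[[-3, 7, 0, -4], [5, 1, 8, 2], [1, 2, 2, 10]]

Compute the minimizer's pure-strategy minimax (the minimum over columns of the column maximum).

The worst case (largest entry) in each column is 1: 5, 2: 7, 3: 8, 4: 10.
The best (smallest) of these is 5.

5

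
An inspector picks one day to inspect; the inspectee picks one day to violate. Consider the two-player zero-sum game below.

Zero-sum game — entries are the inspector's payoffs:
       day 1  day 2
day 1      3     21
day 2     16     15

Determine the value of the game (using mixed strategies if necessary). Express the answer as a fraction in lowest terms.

291/19

Row minima are 3 and 15, so the inspector's maximin is 15; column maxima are 16 and 21, so the inspectee's minimax is 16. These differ, so the equilibrium is in mixed strategies.
Let the inspector play day 1 with probability p. The inspectee is indifferent when 3p + 16(1−p) = 21p + 15(1−p), giving p = 1/19.
Let the inspectee play day 1 with probability q. The inspector is indifferent when 3q + 21(1−q) = 16q + 15(1−q), giving q = 6/19.
The value is 3·(6/19) + (21)·(13/19) = 291/19.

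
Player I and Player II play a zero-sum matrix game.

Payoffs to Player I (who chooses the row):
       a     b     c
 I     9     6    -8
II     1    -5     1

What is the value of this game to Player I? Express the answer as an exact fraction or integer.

-17/10

Column a is strictly dominated by b for Player II (it gives Player I more in every row).
The remaining 2×2 game on (I, II) × (b, c) has no saddle point. Let Player I play I with probability p; indifference gives 6p − 5(1−p) = −8p + (1−p), so p = 3/10.
Similarly Player II's optimal q on b is 9/20, and the value is 6·(9/20) + (-8)·(11/20) = -17/10.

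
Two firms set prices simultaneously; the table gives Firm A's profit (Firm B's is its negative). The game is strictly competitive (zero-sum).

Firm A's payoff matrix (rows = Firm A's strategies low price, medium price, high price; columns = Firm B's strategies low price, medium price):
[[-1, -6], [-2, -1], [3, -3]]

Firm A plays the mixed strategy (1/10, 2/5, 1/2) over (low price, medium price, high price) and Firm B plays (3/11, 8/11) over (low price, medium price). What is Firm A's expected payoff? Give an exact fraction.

-91/55

Against (3/11, 8/11), each row's expected payoff is low price: -51/11; medium price: -14/11; high price: -15/11.
Taking the (1/10, 2/5, 1/2)-weighted average: (1/10)·(-51/11) + (2/5)·(-14/11) + (1/2)·(-15/11) = -91/55.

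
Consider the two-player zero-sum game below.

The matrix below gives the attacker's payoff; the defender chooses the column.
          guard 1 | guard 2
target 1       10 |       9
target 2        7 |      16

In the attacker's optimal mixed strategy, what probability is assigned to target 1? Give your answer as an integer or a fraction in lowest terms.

Row minima are 9 and 7, so the attacker's maximin is 9; column maxima are 10 and 16, so the defender's minimax is 10. These differ, so the equilibrium is in mixed strategies.
Let the attacker play target 1 with probability p. The defender is indifferent when 10p + 7(1−p) = 9p + 16(1−p), giving p = 9/10.

9/10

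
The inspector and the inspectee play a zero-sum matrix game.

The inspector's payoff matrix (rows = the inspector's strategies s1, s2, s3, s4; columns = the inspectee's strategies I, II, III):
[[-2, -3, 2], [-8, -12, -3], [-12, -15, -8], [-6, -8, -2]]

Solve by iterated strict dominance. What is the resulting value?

Row s3 is strictly dominated by row s1 (-2>-12, -3>-15, 2>-8); eliminate s3.
Column III is strictly dominated by I for the inspectee (-2<2, -8<-3, -6<-2); eliminate III.
Row s2 is strictly dominated by row s1 (-2>-8, -3>-12); eliminate s2.
Column I is strictly dominated by II for the inspectee (-3<-2, -8<-6); eliminate I.
Row s4 is strictly dominated by row s1 (-3>-8); eliminate s4.
Only (s1, II) remains, with payoff -3.

-3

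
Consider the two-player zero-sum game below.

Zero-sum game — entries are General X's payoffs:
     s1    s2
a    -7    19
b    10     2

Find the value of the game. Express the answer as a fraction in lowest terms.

Row minima are -7 and 2, so General X's maximin is 2; column maxima are 10 and 19, so General Y's minimax is 10. These differ, so the equilibrium is in mixed strategies.
Let General X play a with probability p. General Y is indifferent when −7p + 10(1−p) = 19p + 2(1−p), giving p = 4/17.
Let General Y play s1 with probability q. General X is indifferent when −7q + 19(1−q) = 10q + 2(1−q), giving q = 1/2.
The value is -7·(1/2) + (19)·(1/2) = 6.

6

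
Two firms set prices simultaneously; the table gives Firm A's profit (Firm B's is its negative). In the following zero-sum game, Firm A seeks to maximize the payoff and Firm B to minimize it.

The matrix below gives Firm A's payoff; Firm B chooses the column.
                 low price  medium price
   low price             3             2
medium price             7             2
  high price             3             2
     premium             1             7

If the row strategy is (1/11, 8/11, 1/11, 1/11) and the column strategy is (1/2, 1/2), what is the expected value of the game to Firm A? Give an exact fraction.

Against (1/2, 1/2), each row's expected payoff is low price: 5/2; medium price: 9/2; high price: 5/2; premium: 4.
Taking the (1/11, 8/11, 1/11, 1/11)-weighted average: (1/11)·(5/2) + (8/11)·(9/2) + (1/11)·(5/2) + (1/11)·(4) = 45/11.

45/11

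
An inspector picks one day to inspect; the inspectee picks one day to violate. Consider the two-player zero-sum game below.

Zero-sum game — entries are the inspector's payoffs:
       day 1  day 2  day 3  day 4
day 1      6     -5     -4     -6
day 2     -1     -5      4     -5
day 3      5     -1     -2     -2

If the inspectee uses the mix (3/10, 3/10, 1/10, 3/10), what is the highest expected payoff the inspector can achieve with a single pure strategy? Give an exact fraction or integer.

day 1: (6)·(3/10) + (-5)·(3/10) + (-4)·(1/10) + (-6)·(3/10) = -19/10.
day 2: (-1)·(3/10) + (-5)·(3/10) + (4)·(1/10) + (-5)·(3/10) = -29/10.
day 3: (5)·(3/10) + (-1)·(3/10) + (-2)·(1/10) + (-2)·(3/10) = 2/5.
The best pure response is day 3 with expected payoff 2/5.

2/5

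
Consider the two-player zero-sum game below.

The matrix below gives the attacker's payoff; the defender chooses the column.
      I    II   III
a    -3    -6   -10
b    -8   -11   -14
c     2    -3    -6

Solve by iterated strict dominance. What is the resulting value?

Column II is strictly dominated by III for the defender (-10<-6, -14<-11, -6<-3); eliminate II.
Row b is strictly dominated by row a (-3>-8, -10>-14); eliminate b.
Row a is strictly dominated by row c (2>-3, -6>-10); eliminate a.
Column I is strictly dominated by III for the defender (-6<2); eliminate I.
Only (c, III) remains, with payoff -6.

-6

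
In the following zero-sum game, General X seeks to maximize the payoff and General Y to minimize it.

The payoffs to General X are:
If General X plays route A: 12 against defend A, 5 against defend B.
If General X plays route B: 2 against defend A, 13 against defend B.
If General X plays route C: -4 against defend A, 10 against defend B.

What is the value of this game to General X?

73/9

Row route C is strictly dominated by row route B, so General X never plays it.
The remaining 2×2 game on (route A, route B) × (defend A, defend B) has no saddle point. Let General X play route A with probability p; indifference gives 12p + 2(1−p) = 5p + 13(1−p), so p = 11/18.
Similarly General Y's optimal q on defend A is 4/9, and the value is 12·(4/9) + (5)·(5/9) = 73/9.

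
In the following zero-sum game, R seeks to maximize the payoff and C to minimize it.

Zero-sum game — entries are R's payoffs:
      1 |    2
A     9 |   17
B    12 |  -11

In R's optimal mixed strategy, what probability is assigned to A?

Row minima are 9 and -11, so R's maximin is 9; column maxima are 12 and 17, so C's minimax is 12. These differ, so the equilibrium is in mixed strategies.
Let R play A with probability p. C is indifferent when 9p + 12(1−p) = 17p − 11(1−p), giving p = 23/31.

23/31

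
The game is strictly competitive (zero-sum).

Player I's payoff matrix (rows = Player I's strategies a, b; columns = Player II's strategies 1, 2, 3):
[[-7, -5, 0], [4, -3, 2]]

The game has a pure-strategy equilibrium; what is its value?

-3

Row minima: -7, -3 → Player I's maximin is -3.
Column maxima: 4, -3, 2 → Player II's minimax is -3.
They coincide at (b, 2), so the value is -3.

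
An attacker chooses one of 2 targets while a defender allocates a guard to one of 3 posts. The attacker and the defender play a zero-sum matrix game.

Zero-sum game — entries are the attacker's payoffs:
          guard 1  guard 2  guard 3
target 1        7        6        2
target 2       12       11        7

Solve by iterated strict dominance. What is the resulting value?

Row target 1 is strictly dominated by row target 2 (12>7, 11>6, 7>2); eliminate target 1.
Column guard 2 is strictly dominated by guard 3 for the defender (7<11); eliminate guard 2.
Column guard 1 is strictly dominated by guard 3 for the defender (7<12); eliminate guard 1.
Only (target 2, guard 3) remains, with payoff 7.

7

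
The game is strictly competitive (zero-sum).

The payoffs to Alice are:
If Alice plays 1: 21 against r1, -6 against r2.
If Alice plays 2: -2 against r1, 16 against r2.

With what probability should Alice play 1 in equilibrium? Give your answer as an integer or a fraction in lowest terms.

Row minima are -6 and -2, so Alice's maximin is -2; column maxima are 21 and 16, so Bob's minimax is 16. These differ, so the equilibrium is in mixed strategies.
Let Alice play 1 with probability p. Bob is indifferent when 21p − 2(1−p) = −6p + 16(1−p), giving p = 2/5.

2/5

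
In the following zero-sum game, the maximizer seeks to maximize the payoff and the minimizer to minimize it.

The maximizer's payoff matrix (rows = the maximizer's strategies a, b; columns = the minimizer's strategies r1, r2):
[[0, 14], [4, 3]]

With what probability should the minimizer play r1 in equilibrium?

11/15

Row minima are 0 and 3, so the maximizer's maximin is 3; column maxima are 4 and 14, so the minimizer's minimax is 4. These differ, so the equilibrium is in mixed strategies.
Let the minimizer play r1 with probability q. The maximizer is indifferent when 14(1−q) = 4q + 3(1−q), giving q = 11/15.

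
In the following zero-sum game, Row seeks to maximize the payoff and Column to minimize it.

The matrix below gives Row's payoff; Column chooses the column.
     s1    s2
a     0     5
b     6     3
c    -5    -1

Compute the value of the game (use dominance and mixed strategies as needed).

Row c is strictly dominated by row a, so Row never plays it.
The remaining 2×2 game on (a, b) × (s1, s2) has no saddle point. Let Row play a with probability p; indifference gives 6(1−p) = 5p + 3(1−p), so p = 3/8.
Similarly Column's optimal q on s1 is 1/4, and the value is 0·(1/4) + (5)·(3/4) = 15/4.

15/4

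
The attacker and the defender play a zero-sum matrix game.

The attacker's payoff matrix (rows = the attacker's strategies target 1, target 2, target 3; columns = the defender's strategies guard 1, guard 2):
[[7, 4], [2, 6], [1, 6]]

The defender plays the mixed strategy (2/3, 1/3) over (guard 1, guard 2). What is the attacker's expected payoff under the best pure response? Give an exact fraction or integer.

target 1: (7)·(2/3) + (4)·(1/3) = 6.
target 2: (2)·(2/3) + (6)·(1/3) = 10/3.
target 3: (1)·(2/3) + (6)·(1/3) = 8/3.
The best pure response is target 1 with expected payoff 6.

6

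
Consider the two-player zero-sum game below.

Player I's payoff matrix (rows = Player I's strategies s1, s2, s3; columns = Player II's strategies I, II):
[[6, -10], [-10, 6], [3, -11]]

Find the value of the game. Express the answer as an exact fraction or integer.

Row s3 is strictly dominated by row s1, so Player I never plays it.
The remaining 2×2 game on (s1, s2) × (I, II) has no saddle point. Let Player I play s1 with probability p; indifference gives 6p − 10(1−p) = −10p + 6(1−p), so p = 1/2.
Similarly Player II's optimal q on I is 1/2, and the value is 6·(1/2) + (-10)·(1/2) = -2.

-2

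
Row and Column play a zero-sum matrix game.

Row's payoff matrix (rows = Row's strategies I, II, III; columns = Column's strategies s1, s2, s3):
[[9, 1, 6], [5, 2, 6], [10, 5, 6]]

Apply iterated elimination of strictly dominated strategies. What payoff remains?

Column s1 is strictly dominated by s2 for Column (1<9, 2<5, 5<10); eliminate s1.
Column s3 is strictly dominated by s2 for Column (1<6, 2<6, 5<6); eliminate s3.
Row I is strictly dominated by row II (2>1); eliminate I.
Row II is strictly dominated by row III (5>2); eliminate II.
Only (III, s2) remains, with payoff 5.

5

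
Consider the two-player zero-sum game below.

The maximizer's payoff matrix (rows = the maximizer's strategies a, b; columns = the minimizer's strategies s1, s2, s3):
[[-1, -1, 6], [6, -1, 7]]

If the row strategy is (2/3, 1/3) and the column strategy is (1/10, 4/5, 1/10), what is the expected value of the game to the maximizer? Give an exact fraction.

-1/30

Against (1/10, 4/5, 1/10), each row's expected payoff is a: -3/10; b: 1/2.
Taking the (2/3, 1/3)-weighted average: (2/3)·(-3/10) + (1/3)·(1/2) = -1/30.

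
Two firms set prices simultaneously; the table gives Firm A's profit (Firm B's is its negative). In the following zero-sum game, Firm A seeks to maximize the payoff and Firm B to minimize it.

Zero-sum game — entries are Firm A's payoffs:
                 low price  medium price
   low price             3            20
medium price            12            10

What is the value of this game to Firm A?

Row minima are 3 and 10, so Firm A's maximin is 10; column maxima are 12 and 20, so Firm B's minimax is 12. These differ, so the equilibrium is in mixed strategies.
Let Firm A play low price with probability p. Firm B is indifferent when 3p + 12(1−p) = 20p + 10(1−p), giving p = 2/19.
Let Firm B play low price with probability q. Firm A is indifferent when 3q + 20(1−q) = 12q + 10(1−q), giving q = 10/19.
The value is 3·(10/19) + (20)·(9/19) = 210/19.

210/19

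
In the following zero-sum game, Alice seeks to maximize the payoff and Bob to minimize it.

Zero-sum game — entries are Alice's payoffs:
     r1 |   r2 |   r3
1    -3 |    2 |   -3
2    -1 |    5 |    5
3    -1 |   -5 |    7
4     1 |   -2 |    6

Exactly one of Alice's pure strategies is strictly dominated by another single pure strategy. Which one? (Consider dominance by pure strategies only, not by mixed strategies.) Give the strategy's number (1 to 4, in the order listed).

Compare 1 with 2: -1 > -3, 5 > 2, 5 > -3.
So 2 strictly dominates 1 for Alice; 1 is strictly dominated.

1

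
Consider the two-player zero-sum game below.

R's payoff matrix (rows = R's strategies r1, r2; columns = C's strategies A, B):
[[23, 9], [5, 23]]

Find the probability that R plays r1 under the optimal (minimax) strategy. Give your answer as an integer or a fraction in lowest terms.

Row minima are 9 and 5, so R's maximin is 9; column maxima are 23 and 23, so C's minimax is 23. These differ, so the equilibrium is in mixed strategies.
Let R play r1 with probability p. C is indifferent when 23p + 5(1−p) = 9p + 23(1−p), giving p = 9/16.

9/16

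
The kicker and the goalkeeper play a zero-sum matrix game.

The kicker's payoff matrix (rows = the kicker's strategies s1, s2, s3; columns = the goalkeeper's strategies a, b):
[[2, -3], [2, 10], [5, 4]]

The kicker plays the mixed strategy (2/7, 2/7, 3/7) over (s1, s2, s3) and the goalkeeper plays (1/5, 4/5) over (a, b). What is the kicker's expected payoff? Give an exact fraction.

127/35

Against (1/5, 4/5), each row's expected payoff is s1: -2; s2: 42/5; s3: 21/5.
Taking the (2/7, 2/7, 3/7)-weighted average: (2/7)·(-2) + (2/7)·(42/5) + (3/7)·(21/5) = 127/35.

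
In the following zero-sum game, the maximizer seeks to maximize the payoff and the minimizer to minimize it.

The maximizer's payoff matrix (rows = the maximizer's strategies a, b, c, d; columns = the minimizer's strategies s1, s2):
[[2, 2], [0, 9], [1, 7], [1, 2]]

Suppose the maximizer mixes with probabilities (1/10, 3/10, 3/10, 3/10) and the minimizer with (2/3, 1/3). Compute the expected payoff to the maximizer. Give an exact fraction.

Against (2/3, 1/3), each row's expected payoff is a: 2; b: 3; c: 3; d: 4/3.
Taking the (1/10, 3/10, 3/10, 3/10)-weighted average: (1/10)·(2) + (3/10)·(3) + (3/10)·(3) + (3/10)·(4/3) = 12/5.

12/5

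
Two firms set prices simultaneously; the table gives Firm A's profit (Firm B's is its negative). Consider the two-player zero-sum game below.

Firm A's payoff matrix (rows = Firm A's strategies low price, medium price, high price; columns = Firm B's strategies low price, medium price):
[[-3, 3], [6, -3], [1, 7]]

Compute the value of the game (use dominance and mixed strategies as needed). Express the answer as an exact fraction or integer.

3

Row low price is strictly dominated by row high price, so Firm A never plays it.
The remaining 2×2 game on (medium price, high price) × (low price, medium price) has no saddle point. Let Firm A play medium price with probability p; indifference gives 6p + (1−p) = −3p + 7(1−p), so p = 2/5.
Similarly Firm B's optimal q on low price is 2/3, and the value is 6·(2/3) + (-3)·(1/3) = 3.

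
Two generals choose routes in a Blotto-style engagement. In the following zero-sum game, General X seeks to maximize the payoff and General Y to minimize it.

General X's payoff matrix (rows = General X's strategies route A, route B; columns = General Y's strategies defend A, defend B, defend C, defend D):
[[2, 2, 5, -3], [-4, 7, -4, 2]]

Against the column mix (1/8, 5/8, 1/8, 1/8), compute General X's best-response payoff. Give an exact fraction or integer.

route A: (2)·(1/8) + (2)·(5/8) + (5)·(1/8) + (-3)·(1/8) = 7/4.
route B: (-4)·(1/8) + (7)·(5/8) + (-4)·(1/8) + (2)·(1/8) = 29/8.
The best pure response is route B with expected payoff 29/8.

29/8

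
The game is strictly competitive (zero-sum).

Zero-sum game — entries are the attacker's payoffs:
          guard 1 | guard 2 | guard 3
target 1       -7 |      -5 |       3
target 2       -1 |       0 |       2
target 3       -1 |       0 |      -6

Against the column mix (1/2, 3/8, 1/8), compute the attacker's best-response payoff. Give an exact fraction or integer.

-1/4

target 1: (-7)·(1/2) + (-5)·(3/8) + (3)·(1/8) = -5.
target 2: (-1)·(1/2) + (0)·(3/8) + (2)·(1/8) = -1/4.
target 3: (-1)·(1/2) + (0)·(3/8) + (-6)·(1/8) = -5/4.
The best pure response is target 2 with expected payoff -1/4.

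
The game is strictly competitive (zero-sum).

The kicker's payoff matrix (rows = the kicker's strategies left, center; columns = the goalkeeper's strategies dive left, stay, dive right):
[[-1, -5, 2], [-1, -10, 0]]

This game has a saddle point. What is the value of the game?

-5

Row minima: -5, -10 → the kicker's maximin is -5.
Column maxima: -1, -5, 2 → the goalkeeper's minimax is -5.
They coincide at (left, stay), so the value is -5.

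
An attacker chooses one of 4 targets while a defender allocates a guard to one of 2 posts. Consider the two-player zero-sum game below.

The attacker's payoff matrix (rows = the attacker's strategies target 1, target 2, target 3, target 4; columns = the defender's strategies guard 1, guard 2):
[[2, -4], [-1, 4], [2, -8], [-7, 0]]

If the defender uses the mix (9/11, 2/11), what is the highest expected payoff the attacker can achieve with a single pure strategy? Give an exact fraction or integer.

10/11

target 1: (2)·(9/11) + (-4)·(2/11) = 10/11.
target 2: (-1)·(9/11) + (4)·(2/11) = -1/11.
target 3: (2)·(9/11) + (-8)·(2/11) = 2/11.
target 4: (-7)·(9/11) + (0)·(2/11) = -63/11.
The best pure response is target 1 with expected payoff 10/11.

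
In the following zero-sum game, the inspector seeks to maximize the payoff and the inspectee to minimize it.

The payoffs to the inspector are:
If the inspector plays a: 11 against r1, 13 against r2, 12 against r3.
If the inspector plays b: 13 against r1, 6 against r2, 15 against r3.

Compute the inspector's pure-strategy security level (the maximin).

The worst-case payoff for each row is a: 11, b: 6.
The best of these is 11.

11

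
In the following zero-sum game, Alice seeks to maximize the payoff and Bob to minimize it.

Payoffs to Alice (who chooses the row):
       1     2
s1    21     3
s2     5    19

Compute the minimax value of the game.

Row minima are 3 and 5, so Alice's maximin is 5; column maxima are 21 and 19, so Bob's minimax is 19. These differ, so the equilibrium is in mixed strategies.
Let Alice play s1 with probability p. Bob is indifferent when 21p + 5(1−p) = 3p + 19(1−p), giving p = 7/16.
Let Bob play 1 with probability q. Alice is indifferent when 21q + 3(1−q) = 5q + 19(1−q), giving q = 1/2.
The value is 21·(1/2) + (3)·(1/2) = 12.

12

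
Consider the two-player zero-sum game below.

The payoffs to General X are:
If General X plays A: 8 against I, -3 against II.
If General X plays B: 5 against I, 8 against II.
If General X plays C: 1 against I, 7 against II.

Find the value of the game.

79/14

Row C is strictly dominated by row B, so General X never plays it.
The remaining 2×2 game on (A, B) × (I, II) has no saddle point. Let General X play A with probability p; indifference gives 8p + 5(1−p) = −3p + 8(1−p), so p = 3/14.
Similarly General Y's optimal q on I is 11/14, and the value is 8·(11/14) + (-3)·(3/14) = 79/14.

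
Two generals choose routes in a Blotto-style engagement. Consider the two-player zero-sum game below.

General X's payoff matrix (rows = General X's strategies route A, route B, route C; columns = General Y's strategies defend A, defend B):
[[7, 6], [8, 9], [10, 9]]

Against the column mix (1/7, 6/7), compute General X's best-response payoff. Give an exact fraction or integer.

route A: (7)·(1/7) + (6)·(6/7) = 43/7.
route B: (8)·(1/7) + (9)·(6/7) = 62/7.
route C: (10)·(1/7) + (9)·(6/7) = 64/7.
The best pure response is route C with expected payoff 64/7.

64/7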